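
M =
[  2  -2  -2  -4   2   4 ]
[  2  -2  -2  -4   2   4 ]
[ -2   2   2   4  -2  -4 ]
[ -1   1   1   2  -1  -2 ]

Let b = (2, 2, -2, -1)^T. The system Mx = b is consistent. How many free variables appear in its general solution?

5

Row reduce the augmented matrix [M | b].
R2 ← R2 − R1: [0, 0, 0, 0, 0, 0, 0]
R3 ← R3 + R1: [0, 0, 0, 0, 0, 0, 0]
R4 ← R4 + (1/2)·R1: [0, 0, 0, 0, 0, 0, 0]
The echelon form has 1 nonzero rows, and every pivot lies in the first 6 columns, so rank(M) = rank([M|b]) = 1.
The system is consistent.
Free variables = (unknowns) − (rank) = 6 − 1 = 5.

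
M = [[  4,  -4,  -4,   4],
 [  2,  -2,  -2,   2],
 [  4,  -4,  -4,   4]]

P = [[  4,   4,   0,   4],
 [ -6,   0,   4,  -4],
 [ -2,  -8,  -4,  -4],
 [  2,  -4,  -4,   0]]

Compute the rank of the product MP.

First compute MP:
[[ 56,  32, -16,  48],
 [ 28,  16,  -8,  24],
 [ 56,  32, -16,  48]]
Now row reduce the product.
R2 ← R2 − (1/2)·R1: [0, 0, 0, 0]
R3 ← R3 − R1: [0, 0, 0, 0]
1 nonzero row, so rank(MP) = 1.

1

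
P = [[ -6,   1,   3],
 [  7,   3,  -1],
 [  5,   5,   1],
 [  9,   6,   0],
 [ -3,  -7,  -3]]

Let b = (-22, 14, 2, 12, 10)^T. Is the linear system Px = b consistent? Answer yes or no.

Row reduce the augmented matrix [P | b].
R2 ← R2 + (7/6)·R1: [0, 25/6, 5/2, -35/3]
R3 ← R3 + (5/6)·R1: [0, 35/6, 7/2, -49/3]
R4 ← R4 + (3/2)·R1: [0, 15/2, 9/2, -21]
R5 ← R5 − (1/2)·R1: [0, -15/2, -9/2, 21]
R3 ← R3 − (7/5)·R2: [0, 0, 0, 0]
R4 ← R4 − (9/5)·R2: [0, 0, 0, 0]
R5 ← R5 + (9/5)·R2: [0, 0, 0, 0]
The echelon form has 2 nonzero rows, and every pivot lies in the first 3 columns, so rank(P) = rank([P|b]) = 2.
The system is consistent.

yes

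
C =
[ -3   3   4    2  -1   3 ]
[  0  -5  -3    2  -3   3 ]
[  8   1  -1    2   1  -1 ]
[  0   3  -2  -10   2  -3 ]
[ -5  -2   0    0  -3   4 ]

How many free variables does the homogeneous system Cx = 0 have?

2

Row reduce to echelon form.
R3 ← R3 + (8/3)·R1: [0, 9, 29/3, 22/3, -5/3, 7]
R5 ← R5 − (5/3)·R1: [0, -7, -20/3, -10/3, -4/3, -1]
R3 ← R3 + (9/5)·R2: [0, 0, 64/15, 164/15, -106/15, 62/5]
R4 ← R4 + (3/5)·R2: [0, 0, -19/5, -44/5, 1/5, -6/5]
R5 ← R5 − (7/5)·R2: [0, 0, -37/15, -92/15, 43/15, -26/5]
R4 ← R4 + (57/64)·R3: [0, 0, 0, 15/16, -195/32, 315/32]
R5 ← R5 + (37/64)·R3: [0, 0, 0, 3/16, -39/32, 63/32]
R5 ← R5 − (1/5)·R4: [0, 0, 0, 0, 0, 0]
4 nonzero rows, so rank(C) = 4.
C has 6 columns; by rank–nullity, nullity = 6 − 4 = 2.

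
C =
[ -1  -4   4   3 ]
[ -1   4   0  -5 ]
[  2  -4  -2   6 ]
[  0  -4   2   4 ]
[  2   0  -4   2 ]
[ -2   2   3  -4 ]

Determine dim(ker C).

2

Row reduce to echelon form.
R2 ← R2 − R1: [0, 8, -4, -8]
R3 ← R3 + (2)·R1: [0, -12, 6, 12]
R5 ← R5 + (2)·R1: [0, -8, 4, 8]
R6 ← R6 − (2)·R1: [0, 10, -5, -10]
R3 ← R3 + (3/2)·R2: [0, 0, 0, 0]
R4 ← R4 + (1/2)·R2: [0, 0, 0, 0]
R5 ← R5 + R2: [0, 0, 0, 0]
R6 ← R6 − (5/4)·R2: [0, 0, 0, 0]
2 nonzero rows, so rank(C) = 2.
C has 4 columns; by rank–nullity, nullity = 4 − 2 = 2.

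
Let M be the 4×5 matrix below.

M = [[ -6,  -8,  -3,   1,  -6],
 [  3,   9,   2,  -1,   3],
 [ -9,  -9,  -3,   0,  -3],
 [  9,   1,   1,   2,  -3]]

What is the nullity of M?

2

Row reduce to echelon form.
R2 ← R2 + (1/2)·R1: [0, 5, 1/2, -1/2, 0]
R3 ← R3 − (3/2)·R1: [0, 3, 3/2, -3/2, 6]
R4 ← R4 + (3/2)·R1: [0, -11, -7/2, 7/2, -12]
R3 ← R3 − (3/5)·R2: [0, 0, 6/5, -6/5, 6]
R4 ← R4 + (11/5)·R2: [0, 0, -12/5, 12/5, -12]
R4 ← R4 + (2)·R3: [0, 0, 0, 0, 0]
3 nonzero rows, so rank(M) = 3.
M has 5 columns; by rank–nullity, nullity = 5 − 3 = 2.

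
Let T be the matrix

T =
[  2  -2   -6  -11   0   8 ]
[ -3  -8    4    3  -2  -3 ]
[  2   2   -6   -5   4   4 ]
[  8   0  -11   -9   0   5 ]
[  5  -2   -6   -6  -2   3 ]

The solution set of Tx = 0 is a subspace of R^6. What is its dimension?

Row reduce to echelon form.
R2 ← R2 + (3/2)·R1: [0, -11, -5, -27/2, -2, 9]
R3 ← R3 − R1: [0, 4, 0, 6, 4, -4]
R4 ← R4 − (4)·R1: [0, 8, 13, 35, 0, -27]
R5 ← R5 − (5/2)·R1: [0, 3, 9, 43/2, -2, -17]
R3 ← R3 + (4/11)·R2: [0, 0, -20/11, 12/11, 36/11, -8/11]
R4 ← R4 + (8/11)·R2: [0, 0, 103/11, 277/11, -16/11, -225/11]
R5 ← R5 + (3/11)·R2: [0, 0, 84/11, 196/11, -28/11, -160/11]
R4 ← R4 + (103/20)·R3: [0, 0, 0, 154/5, 77/5, -121/5]
R5 ← R5 + (21/5)·R3: [0, 0, 0, 112/5, 56/5, -88/5]
R5 ← R5 − (8/11)·R4: [0, 0, 0, 0, 0, 0]
4 nonzero rows, so rank(T) = 4.
T has 6 columns; by rank–nullity, nullity = 6 − 4 = 2.

2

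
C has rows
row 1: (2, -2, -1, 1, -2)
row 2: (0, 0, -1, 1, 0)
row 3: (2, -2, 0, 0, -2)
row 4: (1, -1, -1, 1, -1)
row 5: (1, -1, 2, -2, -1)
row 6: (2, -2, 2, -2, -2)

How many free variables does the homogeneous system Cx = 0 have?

Row reduce to echelon form.
R3 ← R3 − R1: [0, 0, 1, -1, 0]
R4 ← R4 − (1/2)·R1: [0, 0, -1/2, 1/2, 0]
R5 ← R5 − (1/2)·R1: [0, 0, 5/2, -5/2, 0]
R6 ← R6 − R1: [0, 0, 3, -3, 0]
R3 ← R3 + R2: [0, 0, 0, 0, 0]
R4 ← R4 − (1/2)·R2: [0, 0, 0, 0, 0]
R5 ← R5 + (5/2)·R2: [0, 0, 0, 0, 0]
R6 ← R6 + (3)·R2: [0, 0, 0, 0, 0]
2 nonzero rows, so rank(C) = 2.
C has 5 columns; by rank–nullity, nullity = 5 − 2 = 3.

3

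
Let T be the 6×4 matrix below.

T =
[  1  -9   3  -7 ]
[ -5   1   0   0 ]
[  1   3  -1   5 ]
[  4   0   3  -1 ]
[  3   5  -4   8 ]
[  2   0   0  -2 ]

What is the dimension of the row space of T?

4

Row reduce to echelon form.
R2 ← R2 + (5)·R1: [0, -44, 15, -35]
R3 ← R3 − R1: [0, 12, -4, 12]
R4 ← R4 − (4)·R1: [0, 36, -9, 27]
R5 ← R5 − (3)·R1: [0, 32, -13, 29]
R6 ← R6 − (2)·R1: [0, 18, -6, 12]
R3 ← R3 + (3/11)·R2: [0, 0, 1/11, 27/11]
R4 ← R4 + (9/11)·R2: [0, 0, 36/11, -18/11]
R5 ← R5 + (8/11)·R2: [0, 0, -23/11, 39/11]
R6 ← R6 + (9/22)·R2: [0, 0, 3/22, -51/22]
R4 ← R4 − (36)·R3: [0, 0, 0, -90]
R5 ← R5 + (23)·R3: [0, 0, 0, 60]
R6 ← R6 − (3/2)·R3: [0, 0, 0, -6]
R5 ← R5 + (2/3)·R4: [0, 0, 0, 0]
R6 ← R6 − (1/15)·R4: [0, 0, 0, 0]
Echelon form has 4 nonzero rows, so rank(T) = 4.
The row space has dimension equal to the rank: 4.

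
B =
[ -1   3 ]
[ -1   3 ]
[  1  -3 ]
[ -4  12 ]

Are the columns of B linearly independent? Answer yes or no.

Row reduce B to echelon form.
R2 ← R2 − R1: [0, 0]
R3 ← R3 + R1: [0, 0]
R4 ← R4 − (4)·R1: [0, 0]
1 pivot among 2 columns.
Only 1 < 2 pivot columns, so the columns are linearly dependent.

no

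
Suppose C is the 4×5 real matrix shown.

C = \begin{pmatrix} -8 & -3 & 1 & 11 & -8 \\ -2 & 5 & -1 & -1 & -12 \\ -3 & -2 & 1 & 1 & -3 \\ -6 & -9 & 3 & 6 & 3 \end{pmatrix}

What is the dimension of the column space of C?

Row reduce to echelon form.
R2 ← R2 − (1/4)·R1: [0, 23/4, -5/4, -15/4, -10]
R3 ← R3 − (3/8)·R1: [0, -7/8, 5/8, -25/8, 0]
R4 ← R4 − (3/4)·R1: [0, -27/4, 9/4, -9/4, 9]
R3 ← R3 + (7/46)·R2: [0, 0, 10/23, -85/23, -35/23]
R4 ← R4 + (27/23)·R2: [0, 0, 18/23, -153/23, -63/23]
R4 ← R4 − (9/5)·R3: [0, 0, 0, 0, 0]
Echelon form has 3 nonzero rows, so rank(C) = 3.
The column space has dimension equal to the rank: 3.

3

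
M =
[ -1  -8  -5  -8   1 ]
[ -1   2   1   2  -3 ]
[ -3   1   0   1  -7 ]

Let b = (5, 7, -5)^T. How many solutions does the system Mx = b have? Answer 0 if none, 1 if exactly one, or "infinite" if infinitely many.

0

Row reduce the augmented matrix [M | b].
R2 ← R2 − R1: [0, 10, 6, 10, -4, 2]
R3 ← R3 − (3)·R1: [0, 25, 15, 25, -10, -20]
R3 ← R3 − (5/2)·R2: [0, 0, 0, 0, 0, -25]
The echelon form has 3 nonzero rows; the last pivot sits in the augmented column, so rank(M) = 2 but rank([M|b]) = 3.
Since the ranks differ, the system is inconsistent.
It has no solutions.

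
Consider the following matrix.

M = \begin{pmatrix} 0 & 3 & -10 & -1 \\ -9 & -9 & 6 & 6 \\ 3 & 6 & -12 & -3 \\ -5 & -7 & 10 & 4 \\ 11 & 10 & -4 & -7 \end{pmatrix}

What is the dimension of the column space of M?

2

Row reduce to echelon form.
Swap R1 ↔ R2
R3 ← R3 + (1/3)·R1: [0, 3, -10, -1]
R4 ← R4 − (5/9)·R1: [0, -2, 20/3, 2/3]
R5 ← R5 + (11/9)·R1: [0, -1, 10/3, 1/3]
R3 ← R3 − R2: [0, 0, 0, 0]
R4 ← R4 + (2/3)·R2: [0, 0, 0, 0]
R5 ← R5 + (1/3)·R2: [0, 0, 0, 0]
Echelon form has 2 nonzero rows, so rank(M) = 2.
The column space has dimension equal to the rank: 2.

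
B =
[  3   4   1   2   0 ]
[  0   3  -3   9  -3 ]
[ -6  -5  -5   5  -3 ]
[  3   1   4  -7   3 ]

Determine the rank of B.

Row reduce to echelon form.
R3 ← R3 + (2)·R1: [0, 3, -3, 9, -3]
R4 ← R4 − R1: [0, -3, 3, -9, 3]
R3 ← R3 − R2: [0, 0, 0, 0, 0]
R4 ← R4 + R2: [0, 0, 0, 0, 0]
Echelon form has 2 nonzero rows, so rank(B) = 2.

2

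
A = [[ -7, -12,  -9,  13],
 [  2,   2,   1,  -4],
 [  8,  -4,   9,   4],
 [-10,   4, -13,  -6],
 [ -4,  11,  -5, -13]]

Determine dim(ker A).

Row reduce to echelon form.
R2 ← R2 + (2/7)·R1: [0, -10/7, -11/7, -2/7]
R3 ← R3 + (8/7)·R1: [0, -124/7, -9/7, 132/7]
R4 ← R4 − (10/7)·R1: [0, 148/7, -1/7, -172/7]
R5 ← R5 − (4/7)·R1: [0, 125/7, 1/7, -143/7]
R3 ← R3 − (62/5)·R2: [0, 0, 91/5, 112/5]
R4 ← R4 + (74/5)·R2: [0, 0, -117/5, -144/5]
R5 ← R5 + (25/2)·R2: [0, 0, -39/2, -24]
R4 ← R4 + (9/7)·R3: [0, 0, 0, 0]
R5 ← R5 + (15/14)·R3: [0, 0, 0, 0]
3 nonzero rows, so rank(A) = 3.
A has 4 columns; by rank–nullity, nullity = 4 − 3 = 1.

1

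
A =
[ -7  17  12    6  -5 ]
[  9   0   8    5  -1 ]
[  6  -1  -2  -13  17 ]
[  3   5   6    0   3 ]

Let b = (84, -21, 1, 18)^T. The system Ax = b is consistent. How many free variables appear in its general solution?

1

Row reduce the augmented matrix [A | b].
R2 ← R2 + (9/7)·R1: [0, 153/7, 164/7, 89/7, -52/7, 87]
R3 ← R3 + (6/7)·R1: [0, 95/7, 58/7, -55/7, 89/7, 73]
R4 ← R4 + (3/7)·R1: [0, 86/7, 78/7, 18/7, 6/7, 54]
R3 ← R3 − (95/153)·R2: [0, 0, -958/153, -2410/153, 2651/153, 968/51]
R4 ← R4 − (86/153)·R2: [0, 0, -310/153, -700/153, 770/153, 260/51]
R4 ← R4 − (155/479)·R3: [0, 0, 0, 250/479, -275/479, -500/479]
The echelon form has 4 nonzero rows, and every pivot lies in the first 5 columns, so rank(A) = rank([A|b]) = 4.
The system is consistent.
Free variables = (unknowns) − (rank) = 5 − 4 = 1.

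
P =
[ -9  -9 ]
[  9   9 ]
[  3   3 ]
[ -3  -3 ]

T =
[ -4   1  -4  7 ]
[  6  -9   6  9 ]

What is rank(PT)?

First compute PT:
[[-18,  72, -18, -144],
 [ 18, -72,  18, 144],
 [  6, -24,   6,  48],
 [ -6,  24,  -6, -48]]
Now row reduce the product.
R2 ← R2 + R1: [0, 0, 0, 0]
R3 ← R3 + (1/3)·R1: [0, 0, 0, 0]
R4 ← R4 − (1/3)·R1: [0, 0, 0, 0]
1 nonzero row, so rank(PT) = 1.

1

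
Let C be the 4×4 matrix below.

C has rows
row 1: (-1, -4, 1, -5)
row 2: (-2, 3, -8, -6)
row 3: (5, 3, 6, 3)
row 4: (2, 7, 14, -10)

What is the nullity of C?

Row reduce to echelon form.
R2 ← R2 − (2)·R1: [0, 11, -10, 4]
R3 ← R3 + (5)·R1: [0, -17, 11, -22]
R4 ← R4 + (2)·R1: [0, -1, 16, -20]
R3 ← R3 + (17/11)·R2: [0, 0, -49/11, -174/11]
R4 ← R4 + (1/11)·R2: [0, 0, 166/11, -216/11]
R4 ← R4 + (166/49)·R3: [0, 0, 0, -3588/49]
4 nonzero rows, so rank(C) = 4.
C has 4 columns; by rank–nullity, nullity = 4 − 4 = 0.

0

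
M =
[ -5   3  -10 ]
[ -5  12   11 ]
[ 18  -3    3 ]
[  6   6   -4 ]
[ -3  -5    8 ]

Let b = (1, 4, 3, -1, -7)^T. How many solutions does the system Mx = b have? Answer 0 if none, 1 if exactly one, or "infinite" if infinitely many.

0

Row reduce the augmented matrix [M | b].
R2 ← R2 − R1: [0, 9, 21, 3]
R3 ← R3 + (18/5)·R1: [0, 39/5, -33, 33/5]
R4 ← R4 + (6/5)·R1: [0, 48/5, -16, 1/5]
R5 ← R5 − (3/5)·R1: [0, -34/5, 14, -38/5]
R3 ← R3 − (13/15)·R2: [0, 0, -256/5, 4]
R4 ← R4 − (16/15)·R2: [0, 0, -192/5, -3]
R5 ← R5 + (34/45)·R2: [0, 0, 448/15, -16/3]
R4 ← R4 − (3/4)·R3: [0, 0, 0, -6]
R5 ← R5 + (7/12)·R3: [0, 0, 0, -3]
R5 ← R5 − (1/2)·R4: [0, 0, 0, 0]
The echelon form has 4 nonzero rows; the last pivot sits in the augmented column, so rank(M) = 3 but rank([M|b]) = 4.
Since the ranks differ, the system is inconsistent.
It has no solutions.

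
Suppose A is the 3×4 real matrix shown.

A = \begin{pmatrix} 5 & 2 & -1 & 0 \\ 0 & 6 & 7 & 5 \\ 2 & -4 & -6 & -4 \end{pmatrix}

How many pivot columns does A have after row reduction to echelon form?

2

Row reduce to echelon form.
R3 ← R3 − (2/5)·R1: [0, -24/5, -28/5, -4]
R3 ← R3 + (4/5)·R2: [0, 0, 0, 0]
Echelon form has 2 nonzero rows, so rank(A) = 2.
Each nonzero row contributes one pivot column: 2 pivot columns.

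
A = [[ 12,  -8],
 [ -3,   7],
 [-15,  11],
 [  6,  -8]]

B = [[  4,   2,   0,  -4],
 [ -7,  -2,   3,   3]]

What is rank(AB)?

First compute AB:
[[104,  40, -24, -72],
 [-61, -20,  21,  33],
 [-137, -52,  33,  93],
 [ 80,  28, -24, -48]]
Now row reduce the product.
R2 ← R2 + (61/104)·R1: [0, 45/13, 90/13, -120/13]
R3 ← R3 + (137/104)·R1: [0, 9/13, 18/13, -24/13]
R4 ← R4 − (10/13)·R1: [0, -36/13, -72/13, 96/13]
R3 ← R3 − (1/5)·R2: [0, 0, 0, 0]
R4 ← R4 + (4/5)·R2: [0, 0, 0, 0]
2 nonzero rows, so rank(AB) = 2.

2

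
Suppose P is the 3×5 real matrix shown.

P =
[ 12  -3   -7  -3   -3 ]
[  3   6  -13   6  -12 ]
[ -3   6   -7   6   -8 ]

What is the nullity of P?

Row reduce to echelon form.
R2 ← R2 − (1/4)·R1: [0, 27/4, -45/4, 27/4, -45/4]
R3 ← R3 + (1/4)·R1: [0, 21/4, -35/4, 21/4, -35/4]
R3 ← R3 − (7/9)·R2: [0, 0, 0, 0, 0]
2 nonzero rows, so rank(P) = 2.
P has 5 columns; by rank–nullity, nullity = 5 − 2 = 3.

3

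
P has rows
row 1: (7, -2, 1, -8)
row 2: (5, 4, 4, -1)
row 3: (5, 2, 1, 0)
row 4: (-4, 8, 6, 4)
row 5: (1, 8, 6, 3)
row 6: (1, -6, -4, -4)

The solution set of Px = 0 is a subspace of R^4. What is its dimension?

0

Row reduce to echelon form.
R2 ← R2 − (5/7)·R1: [0, 38/7, 23/7, 33/7]
R3 ← R3 − (5/7)·R1: [0, 24/7, 2/7, 40/7]
R4 ← R4 + (4/7)·R1: [0, 48/7, 46/7, -4/7]
R5 ← R5 − (1/7)·R1: [0, 58/7, 41/7, 29/7]
R6 ← R6 − (1/7)·R1: [0, -40/7, -29/7, -20/7]
R3 ← R3 − (12/19)·R2: [0, 0, -34/19, 52/19]
R4 ← R4 − (24/19)·R2: [0, 0, 46/19, -124/19]
R5 ← R5 − (29/19)·R2: [0, 0, 16/19, -58/19]
R6 ← R6 + (20/19)·R2: [0, 0, -13/19, 40/19]
R4 ← R4 + (23/17)·R3: [0, 0, 0, -48/17]
R5 ← R5 + (8/17)·R3: [0, 0, 0, -30/17]
R6 ← R6 − (13/34)·R3: [0, 0, 0, 18/17]
R5 ← R5 − (5/8)·R4: [0, 0, 0, 0]
R6 ← R6 + (3/8)·R4: [0, 0, 0, 0]
4 nonzero rows, so rank(P) = 4.
P has 4 columns; by rank–nullity, nullity = 4 − 4 = 0.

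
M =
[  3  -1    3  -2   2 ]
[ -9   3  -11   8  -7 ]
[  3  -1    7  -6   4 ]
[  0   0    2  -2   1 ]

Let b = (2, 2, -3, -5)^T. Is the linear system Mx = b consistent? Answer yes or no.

no

Row reduce the augmented matrix [M | b].
R2 ← R2 + (3)·R1: [0, 0, -2, 2, -1, 8]
R3 ← R3 − R1: [0, 0, 4, -4, 2, -5]
R3 ← R3 + (2)·R2: [0, 0, 0, 0, 0, 11]
R4 ← R4 + R2: [0, 0, 0, 0, 0, 3]
R4 ← R4 − (3/11)·R3: [0, 0, 0, 0, 0, 0]
The echelon form has 3 nonzero rows; the last pivot sits in the augmented column, so rank(M) = 2 but rank([M|b]) = 3.
Since the ranks differ, the system is inconsistent.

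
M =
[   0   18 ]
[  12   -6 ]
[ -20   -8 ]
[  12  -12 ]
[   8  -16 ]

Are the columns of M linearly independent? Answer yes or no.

Row reduce M to echelon form.
Swap R1 ↔ R2
R3 ← R3 + (5/3)·R1: [0, -18]
R4 ← R4 − R1: [0, -6]
R5 ← R5 − (2/3)·R1: [0, -12]
R3 ← R3 + R2: [0, 0]
R4 ← R4 + (1/3)·R2: [0, 0]
R5 ← R5 + (2/3)·R2: [0, 0]
2 pivots among 2 columns.
Every column is a pivot column, so the columns are linearly independent.

yes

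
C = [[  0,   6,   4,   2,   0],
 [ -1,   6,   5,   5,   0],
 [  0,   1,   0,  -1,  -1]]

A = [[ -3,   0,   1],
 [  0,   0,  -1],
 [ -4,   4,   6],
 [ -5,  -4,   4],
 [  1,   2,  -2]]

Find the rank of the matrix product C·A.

First compute CA:
[[-26,   8,  26],
 [-42,   0,  43],
 [  4,   2,  -3]]
Now row reduce the product.
R2 ← R2 − (21/13)·R1: [0, -168/13, 1]
R3 ← R3 + (2/13)·R1: [0, 42/13, 1]
R3 ← R3 + (1/4)·R2: [0, 0, 5/4]
3 nonzero rows, so rank(CA) = 3.

3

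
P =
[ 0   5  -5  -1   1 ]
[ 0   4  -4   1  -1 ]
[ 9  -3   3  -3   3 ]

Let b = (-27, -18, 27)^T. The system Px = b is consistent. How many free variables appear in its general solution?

Row reduce the augmented matrix [P | b].
Swap R1 ↔ R3
R3 ← R3 − (5/4)·R2: [0, 0, 0, -9/4, 9/4, -9/2]
The echelon form has 3 nonzero rows, and every pivot lies in the first 5 columns, so rank(P) = rank([P|b]) = 3.
The system is consistent.
Free variables = (unknowns) − (rank) = 5 − 3 = 2.

2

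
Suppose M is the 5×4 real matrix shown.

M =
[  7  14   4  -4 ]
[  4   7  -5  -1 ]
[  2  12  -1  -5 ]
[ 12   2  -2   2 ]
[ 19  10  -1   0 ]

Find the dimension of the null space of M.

Row reduce to echelon form.
R2 ← R2 − (4/7)·R1: [0, -1, -51/7, 9/7]
R3 ← R3 − (2/7)·R1: [0, 8, -15/7, -27/7]
R4 ← R4 − (12/7)·R1: [0, -22, -62/7, 62/7]
R5 ← R5 − (19/7)·R1: [0, -28, -83/7, 76/7]
R3 ← R3 + (8)·R2: [0, 0, -423/7, 45/7]
R4 ← R4 − (22)·R2: [0, 0, 1060/7, -136/7]
R5 ← R5 − (28)·R2: [0, 0, 1345/7, -176/7]
R4 ← R4 + (1060/423)·R3: [0, 0, 0, -156/47]
R5 ← R5 + (1345/423)·R3: [0, 0, 0, -221/47]
R5 ← R5 − (17/12)·R4: [0, 0, 0, 0]
4 nonzero rows, so rank(M) = 4.
M has 4 columns; by rank–nullity, nullity = 4 − 4 = 0.

0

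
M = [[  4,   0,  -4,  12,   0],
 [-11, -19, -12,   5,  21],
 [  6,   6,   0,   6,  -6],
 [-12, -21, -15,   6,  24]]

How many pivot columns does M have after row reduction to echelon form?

3

Row reduce to echelon form.
R2 ← R2 + (11/4)·R1: [0, -19, -23, 38, 21]
R3 ← R3 − (3/2)·R1: [0, 6, 6, -12, -6]
R4 ← R4 + (3)·R1: [0, -21, -27, 42, 24]
R3 ← R3 + (6/19)·R2: [0, 0, -24/19, 0, 12/19]
R4 ← R4 − (21/19)·R2: [0, 0, -30/19, 0, 15/19]
R4 ← R4 − (5/4)·R3: [0, 0, 0, 0, 0]
Echelon form has 3 nonzero rows, so rank(M) = 3.
Each nonzero row contributes one pivot column: 3 pivot columns.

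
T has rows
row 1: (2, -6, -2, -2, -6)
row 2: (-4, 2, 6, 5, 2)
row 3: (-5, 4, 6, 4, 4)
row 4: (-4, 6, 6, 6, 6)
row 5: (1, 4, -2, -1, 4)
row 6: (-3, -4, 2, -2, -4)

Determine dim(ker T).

2

Row reduce to echelon form.
R2 ← R2 + (2)·R1: [0, -10, 2, 1, -10]
R3 ← R3 + (5/2)·R1: [0, -11, 1, -1, -11]
R4 ← R4 + (2)·R1: [0, -6, 2, 2, -6]
R5 ← R5 − (1/2)·R1: [0, 7, -1, 0, 7]
R6 ← R6 + (3/2)·R1: [0, -13, -1, -5, -13]
R3 ← R3 − (11/10)·R2: [0, 0, -6/5, -21/10, 0]
R4 ← R4 − (3/5)·R2: [0, 0, 4/5, 7/5, 0]
R5 ← R5 + (7/10)·R2: [0, 0, 2/5, 7/10, 0]
R6 ← R6 − (13/10)·R2: [0, 0, -18/5, -63/10, 0]
R4 ← R4 + (2/3)·R3: [0, 0, 0, 0, 0]
R5 ← R5 + (1/3)·R3: [0, 0, 0, 0, 0]
R6 ← R6 − (3)·R3: [0, 0, 0, 0, 0]
3 nonzero rows, so rank(T) = 3.
T has 5 columns; by rank–nullity, nullity = 5 − 3 = 2.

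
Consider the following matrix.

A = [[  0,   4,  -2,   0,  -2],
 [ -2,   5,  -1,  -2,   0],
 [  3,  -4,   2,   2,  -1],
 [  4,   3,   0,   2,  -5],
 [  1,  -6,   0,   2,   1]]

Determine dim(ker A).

Row reduce to echelon form.
Swap R1 ↔ R2
R3 ← R3 + (3/2)·R1: [0, 7/2, 1/2, -1, -1]
R4 ← R4 + (2)·R1: [0, 13, -2, -2, -5]
R5 ← R5 + (1/2)·R1: [0, -7/2, -1/2, 1, 1]
R3 ← R3 − (7/8)·R2: [0, 0, 9/4, -1, 3/4]
R4 ← R4 − (13/4)·R2: [0, 0, 9/2, -2, 3/2]
R5 ← R5 + (7/8)·R2: [0, 0, -9/4, 1, -3/4]
R4 ← R4 − (2)·R3: [0, 0, 0, 0, 0]
R5 ← R5 + R3: [0, 0, 0, 0, 0]
3 nonzero rows, so rank(A) = 3.
A has 5 columns; by rank–nullity, nullity = 5 − 3 = 2.

2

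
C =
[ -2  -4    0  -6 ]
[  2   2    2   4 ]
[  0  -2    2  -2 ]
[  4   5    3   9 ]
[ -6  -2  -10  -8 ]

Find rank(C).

Row reduce to echelon form.
R2 ← R2 + R1: [0, -2, 2, -2]
R4 ← R4 + (2)·R1: [0, -3, 3, -3]
R5 ← R5 − (3)·R1: [0, 10, -10, 10]
R3 ← R3 − R2: [0, 0, 0, 0]
R4 ← R4 − (3/2)·R2: [0, 0, 0, 0]
R5 ← R5 + (5)·R2: [0, 0, 0, 0]
Echelon form has 2 nonzero rows, so rank(C) = 2.

2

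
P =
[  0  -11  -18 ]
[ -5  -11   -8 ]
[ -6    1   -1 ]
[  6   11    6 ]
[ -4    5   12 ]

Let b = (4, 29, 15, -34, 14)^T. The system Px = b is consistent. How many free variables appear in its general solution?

0

Row reduce the augmented matrix [P | b].
Swap R1 ↔ R2
R3 ← R3 − (6/5)·R1: [0, 71/5, 43/5, -99/5]
R4 ← R4 + (6/5)·R1: [0, -11/5, -18/5, 4/5]
R5 ← R5 − (4/5)·R1: [0, 69/5, 92/5, -46/5]
R3 ← R3 + (71/55)·R2: [0, 0, -161/11, -161/11]
R4 ← R4 − (1/5)·R2: [0, 0, 0, 0]
R5 ← R5 + (69/55)·R2: [0, 0, -46/11, -46/11]
R5 ← R5 − (2/7)·R3: [0, 0, 0, 0]
The echelon form has 3 nonzero rows, and every pivot lies in the first 3 columns, so rank(P) = rank([P|b]) = 3.
The system is consistent.
Free variables = (unknowns) − (rank) = 3 − 3 = 0.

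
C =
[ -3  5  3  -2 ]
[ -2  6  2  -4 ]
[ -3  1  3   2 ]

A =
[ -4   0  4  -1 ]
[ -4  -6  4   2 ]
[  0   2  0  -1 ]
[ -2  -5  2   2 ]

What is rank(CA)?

First compute CA:
[[ -4, -14,   4,   6],
 [ -8, -12,   8,   4],
 [  4, -10,  -4,   6]]
Now row reduce the product.
R2 ← R2 − (2)·R1: [0, 16, 0, -8]
R3 ← R3 + R1: [0, -24, 0, 12]
R3 ← R3 + (3/2)·R2: [0, 0, 0, 0]
2 nonzero rows, so rank(CA) = 2.

2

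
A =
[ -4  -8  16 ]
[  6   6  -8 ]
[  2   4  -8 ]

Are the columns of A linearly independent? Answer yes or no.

no

Row reduce A to echelon form.
R2 ← R2 + (3/2)·R1: [0, -6, 16]
R3 ← R3 + (1/2)·R1: [0, 0, 0]
2 pivots among 3 columns.
Only 2 < 3 pivot columns, so the columns are linearly dependent.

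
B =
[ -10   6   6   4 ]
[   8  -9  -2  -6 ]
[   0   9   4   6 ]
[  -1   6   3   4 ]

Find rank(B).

Row reduce to echelon form.
R2 ← R2 + (4/5)·R1: [0, -21/5, 14/5, -14/5]
R4 ← R4 − (1/10)·R1: [0, 27/5, 12/5, 18/5]
R3 ← R3 + (15/7)·R2: [0, 0, 10, 0]
R4 ← R4 + (9/7)·R2: [0, 0, 6, 0]
R4 ← R4 − (3/5)·R3: [0, 0, 0, 0]
Echelon form has 3 nonzero rows, so rank(B) = 3.

3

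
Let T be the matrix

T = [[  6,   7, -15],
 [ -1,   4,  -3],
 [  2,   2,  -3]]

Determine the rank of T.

Row reduce to echelon form.
R2 ← R2 + (1/6)·R1: [0, 31/6, -11/2]
R3 ← R3 − (1/3)·R1: [0, -1/3, 2]
R3 ← R3 + (2/31)·R2: [0, 0, 51/31]
Echelon form has 3 nonzero rows, so rank(T) = 3.

3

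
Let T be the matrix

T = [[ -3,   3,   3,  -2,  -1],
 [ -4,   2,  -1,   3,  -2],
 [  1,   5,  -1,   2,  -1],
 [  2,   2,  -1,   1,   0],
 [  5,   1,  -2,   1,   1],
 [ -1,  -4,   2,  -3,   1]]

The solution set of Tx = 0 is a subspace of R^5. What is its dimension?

Row reduce to echelon form.
R2 ← R2 − (4/3)·R1: [0, -2, -5, 17/3, -2/3]
R3 ← R3 + (1/3)·R1: [0, 6, 0, 4/3, -4/3]
R4 ← R4 + (2/3)·R1: [0, 4, 1, -1/3, -2/3]
R5 ← R5 + (5/3)·R1: [0, 6, 3, -7/3, -2/3]
R6 ← R6 − (1/3)·R1: [0, -5, 1, -7/3, 4/3]
R3 ← R3 + (3)·R2: [0, 0, -15, 55/3, -10/3]
R4 ← R4 + (2)·R2: [0, 0, -9, 11, -2]
R5 ← R5 + (3)·R2: [0, 0, -12, 44/3, -8/3]
R6 ← R6 − (5/2)·R2: [0, 0, 27/2, -33/2, 3]
R4 ← R4 − (3/5)·R3: [0, 0, 0, 0, 0]
R5 ← R5 − (4/5)·R3: [0, 0, 0, 0, 0]
R6 ← R6 + (9/10)·R3: [0, 0, 0, 0, 0]
3 nonzero rows, so rank(T) = 3.
T has 5 columns; by rank–nullity, nullity = 5 − 3 = 2.

2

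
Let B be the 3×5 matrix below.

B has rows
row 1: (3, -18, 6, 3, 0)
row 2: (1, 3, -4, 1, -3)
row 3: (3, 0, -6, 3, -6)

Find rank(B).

2

Row reduce to echelon form.
R2 ← R2 − (1/3)·R1: [0, 9, -6, 0, -3]
R3 ← R3 − R1: [0, 18, -12, 0, -6]
R3 ← R3 − (2)·R2: [0, 0, 0, 0, 0]
Echelon form has 2 nonzero rows, so rank(B) = 2.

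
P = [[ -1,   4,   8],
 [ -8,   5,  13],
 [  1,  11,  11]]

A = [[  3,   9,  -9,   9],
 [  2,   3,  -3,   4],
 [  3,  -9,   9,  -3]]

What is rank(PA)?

First compute PA:
[[ 29, -69,  69, -17],
 [ 25, -174, 174, -91],
 [ 58, -57,  57,  20]]
Now row reduce the product.
R2 ← R2 − (25/29)·R1: [0, -3321/29, 3321/29, -2214/29]
R3 ← R3 − (2)·R1: [0, 81, -81, 54]
R3 ← R3 + (29/41)·R2: [0, 0, 0, 0]
2 nonzero rows, so rank(PA) = 2.

2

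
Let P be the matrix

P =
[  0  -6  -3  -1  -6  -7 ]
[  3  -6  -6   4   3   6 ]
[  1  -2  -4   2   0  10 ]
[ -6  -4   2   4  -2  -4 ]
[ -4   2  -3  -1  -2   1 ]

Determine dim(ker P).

1

Row reduce to echelon form.
Swap R1 ↔ R2
R3 ← R3 − (1/3)·R1: [0, 0, -2, 2/3, -1, 8]
R4 ← R4 + (2)·R1: [0, -16, -10, 12, 4, 8]
R5 ← R5 + (4/3)·R1: [0, -6, -11, 13/3, 2, 9]
R4 ← R4 − (8/3)·R2: [0, 0, -2, 44/3, 20, 80/3]
R5 ← R5 − R2: [0, 0, -8, 16/3, 8, 16]
R4 ← R4 − R3: [0, 0, 0, 14, 21, 56/3]
R5 ← R5 − (4)·R3: [0, 0, 0, 8/3, 12, -16]
R5 ← R5 − (4/21)·R4: [0, 0, 0, 0, 8, -176/9]
5 nonzero rows, so rank(P) = 5.
P has 6 columns; by rank–nullity, nullity = 6 − 5 = 1.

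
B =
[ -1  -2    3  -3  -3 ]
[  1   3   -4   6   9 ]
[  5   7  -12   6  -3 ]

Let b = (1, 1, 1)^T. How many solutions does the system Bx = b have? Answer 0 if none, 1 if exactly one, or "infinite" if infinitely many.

0

Row reduce the augmented matrix [B | b].
R2 ← R2 + R1: [0, 1, -1, 3, 6, 2]
R3 ← R3 + (5)·R1: [0, -3, 3, -9, -18, 6]
R3 ← R3 + (3)·R2: [0, 0, 0, 0, 0, 12]
The echelon form has 3 nonzero rows; the last pivot sits in the augmented column, so rank(B) = 2 but rank([B|b]) = 3.
Since the ranks differ, the system is inconsistent.
It has no solutions.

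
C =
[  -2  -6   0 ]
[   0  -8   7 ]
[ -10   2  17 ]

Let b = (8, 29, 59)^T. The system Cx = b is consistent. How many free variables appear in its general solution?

0

Row reduce the augmented matrix [C | b].
R3 ← R3 − (5)·R1: [0, 32, 17, 19]
R3 ← R3 + (4)·R2: [0, 0, 45, 135]
The echelon form has 3 nonzero rows, and every pivot lies in the first 3 columns, so rank(C) = rank([C|b]) = 3.
The system is consistent.
Free variables = (unknowns) − (rank) = 3 − 3 = 0.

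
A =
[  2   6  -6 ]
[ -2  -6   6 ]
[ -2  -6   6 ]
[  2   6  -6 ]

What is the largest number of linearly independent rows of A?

Row reduce to echelon form.
R2 ← R2 + R1: [0, 0, 0]
R3 ← R3 + R1: [0, 0, 0]
R4 ← R4 − R1: [0, 0, 0]
Echelon form has 1 nonzero row, so rank(A) = 1.
The rank gives the maximum number of linearly independent rows: 1.

1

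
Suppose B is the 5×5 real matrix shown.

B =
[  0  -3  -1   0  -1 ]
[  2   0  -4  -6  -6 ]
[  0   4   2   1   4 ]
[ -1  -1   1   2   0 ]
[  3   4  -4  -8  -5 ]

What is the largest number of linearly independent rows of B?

3

Row reduce to echelon form.
Swap R1 ↔ R2
R4 ← R4 + (1/2)·R1: [0, -1, -1, -1, -3]
R5 ← R5 − (3/2)·R1: [0, 4, 2, 1, 4]
R3 ← R3 + (4/3)·R2: [0, 0, 2/3, 1, 8/3]
R4 ← R4 − (1/3)·R2: [0, 0, -2/3, -1, -8/3]
R5 ← R5 + (4/3)·R2: [0, 0, 2/3, 1, 8/3]
R4 ← R4 + R3: [0, 0, 0, 0, 0]
R5 ← R5 − R3: [0, 0, 0, 0, 0]
Echelon form has 3 nonzero rows, so rank(B) = 3.
The rank gives the maximum number of linearly independent rows: 3.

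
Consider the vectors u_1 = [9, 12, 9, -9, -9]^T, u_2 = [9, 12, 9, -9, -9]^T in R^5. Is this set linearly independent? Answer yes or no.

Form the matrix with these vectors as rows and row reduce.
R2 ← R2 − R1: [0, 0, 0, 0, 0]
1 nonzero row, so the 2 vectors span a space of dimension 1.
Since 1 < 2, the vectors are linearly dependent.

no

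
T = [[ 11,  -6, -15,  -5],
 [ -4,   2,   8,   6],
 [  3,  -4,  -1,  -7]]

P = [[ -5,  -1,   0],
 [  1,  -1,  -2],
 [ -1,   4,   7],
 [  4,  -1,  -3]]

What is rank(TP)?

2

First compute TP:
[[-66, -60, -78],
 [ 38,  28,  34],
 [-46,   4,  22]]
Now row reduce the product.
R2 ← R2 + (19/33)·R1: [0, -72/11, -120/11]
R3 ← R3 − (23/33)·R1: [0, 504/11, 840/11]
R3 ← R3 + (7)·R2: [0, 0, 0]
2 nonzero rows, so rank(TP) = 2.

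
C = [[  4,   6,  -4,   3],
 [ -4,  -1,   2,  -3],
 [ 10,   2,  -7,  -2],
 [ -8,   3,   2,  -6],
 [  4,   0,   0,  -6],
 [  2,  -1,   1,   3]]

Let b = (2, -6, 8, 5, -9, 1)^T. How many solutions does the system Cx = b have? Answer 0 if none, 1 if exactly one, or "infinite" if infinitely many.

Row reduce the augmented matrix [C | b].
R2 ← R2 + R1: [0, 5, -2, 0, -4]
R3 ← R3 − (5/2)·R1: [0, -13, 3, -19/2, 3]
R4 ← R4 + (2)·R1: [0, 15, -6, 0, 9]
R5 ← R5 − R1: [0, -6, 4, -9, -11]
R6 ← R6 − (1/2)·R1: [0, -4, 3, 3/2, 0]
R3 ← R3 + (13/5)·R2: [0, 0, -11/5, -19/2, -37/5]
R4 ← R4 − (3)·R2: [0, 0, 0, 0, 21]
R5 ← R5 + (6/5)·R2: [0, 0, 8/5, -9, -79/5]
R6 ← R6 + (4/5)·R2: [0, 0, 7/5, 3/2, -16/5]
R5 ← R5 + (8/11)·R3: [0, 0, 0, -175/11, -233/11]
R6 ← R6 + (7/11)·R3: [0, 0, 0, -50/11, -87/11]
Swap R4 ↔ R5
R6 ← R6 − (2/7)·R4: [0, 0, 0, 0, -13/7]
R6 ← R6 + (13/147)·R5: [0, 0, 0, 0, 0]
The echelon form has 5 nonzero rows; the last pivot sits in the augmented column, so rank(C) = 4 but rank([C|b]) = 5.
Since the ranks differ, the system is inconsistent.
It has no solutions.

0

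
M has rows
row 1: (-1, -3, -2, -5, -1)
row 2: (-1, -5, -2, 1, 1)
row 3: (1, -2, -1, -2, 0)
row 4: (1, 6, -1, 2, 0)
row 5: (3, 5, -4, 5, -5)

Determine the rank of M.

Row reduce to echelon form.
R2 ← R2 − R1: [0, -2, 0, 6, 2]
R3 ← R3 + R1: [0, -5, -3, -7, -1]
R4 ← R4 + R1: [0, 3, -3, -3, -1]
R5 ← R5 + (3)·R1: [0, -4, -10, -10, -8]
R3 ← R3 − (5/2)·R2: [0, 0, -3, -22, -6]
R4 ← R4 + (3/2)·R2: [0, 0, -3, 6, 2]
R5 ← R5 − (2)·R2: [0, 0, -10, -22, -12]
R4 ← R4 − R3: [0, 0, 0, 28, 8]
R5 ← R5 − (10/3)·R3: [0, 0, 0, 154/3, 8]
R5 ← R5 − (11/6)·R4: [0, 0, 0, 0, -20/3]
Echelon form has 5 nonzero rows, so rank(M) = 5.

5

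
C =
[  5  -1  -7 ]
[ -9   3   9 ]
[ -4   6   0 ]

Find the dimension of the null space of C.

0

Row reduce to echelon form.
R2 ← R2 + (9/5)·R1: [0, 6/5, -18/5]
R3 ← R3 + (4/5)·R1: [0, 26/5, -28/5]
R3 ← R3 − (13/3)·R2: [0, 0, 10]
3 nonzero rows, so rank(C) = 3.
C has 3 columns; by rank–nullity, nullity = 3 − 3 = 0.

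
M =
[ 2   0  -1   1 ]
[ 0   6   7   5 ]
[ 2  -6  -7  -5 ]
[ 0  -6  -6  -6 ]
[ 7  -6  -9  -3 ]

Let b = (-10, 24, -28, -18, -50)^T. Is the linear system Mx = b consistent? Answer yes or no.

yes

Row reduce the augmented matrix [M | b].
R3 ← R3 − R1: [0, -6, -6, -6, -18]
R5 ← R5 − (7/2)·R1: [0, -6, -11/2, -13/2, -15]
R3 ← R3 + R2: [0, 0, 1, -1, 6]
R4 ← R4 + R2: [0, 0, 1, -1, 6]
R5 ← R5 + R2: [0, 0, 3/2, -3/2, 9]
R4 ← R4 − R3: [0, 0, 0, 0, 0]
R5 ← R5 − (3/2)·R3: [0, 0, 0, 0, 0]
The echelon form has 3 nonzero rows, and every pivot lies in the first 4 columns, so rank(M) = rank([M|b]) = 3.
The system is consistent.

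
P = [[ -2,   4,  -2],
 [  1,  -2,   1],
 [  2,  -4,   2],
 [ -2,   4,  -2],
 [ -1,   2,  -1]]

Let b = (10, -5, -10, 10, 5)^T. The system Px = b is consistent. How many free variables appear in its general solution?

Row reduce the augmented matrix [P | b].
R2 ← R2 + (1/2)·R1: [0, 0, 0, 0]
R3 ← R3 + R1: [0, 0, 0, 0]
R4 ← R4 − R1: [0, 0, 0, 0]
R5 ← R5 − (1/2)·R1: [0, 0, 0, 0]
The echelon form has 1 nonzero rows, and every pivot lies in the first 3 columns, so rank(P) = rank([P|b]) = 1.
The system is consistent.
Free variables = (unknowns) − (rank) = 3 − 1 = 2.

2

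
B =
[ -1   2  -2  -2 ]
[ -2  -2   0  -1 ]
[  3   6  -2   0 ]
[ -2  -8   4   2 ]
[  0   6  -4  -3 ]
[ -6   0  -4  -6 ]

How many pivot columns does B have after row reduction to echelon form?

2

Row reduce to echelon form.
R2 ← R2 − (2)·R1: [0, -6, 4, 3]
R3 ← R3 + (3)·R1: [0, 12, -8, -6]
R4 ← R4 − (2)·R1: [0, -12, 8, 6]
R6 ← R6 − (6)·R1: [0, -12, 8, 6]
R3 ← R3 + (2)·R2: [0, 0, 0, 0]
R4 ← R4 − (2)·R2: [0, 0, 0, 0]
R5 ← R5 + R2: [0, 0, 0, 0]
R6 ← R6 − (2)·R2: [0, 0, 0, 0]
Echelon form has 2 nonzero rows, so rank(B) = 2.
Each nonzero row contributes one pivot column: 2 pivot columns.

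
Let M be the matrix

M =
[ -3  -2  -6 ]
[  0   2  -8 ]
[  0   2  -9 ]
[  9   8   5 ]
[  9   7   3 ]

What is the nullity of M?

0

Row reduce to echelon form.
R4 ← R4 + (3)·R1: [0, 2, -13]
R5 ← R5 + (3)·R1: [0, 1, -15]
R3 ← R3 − R2: [0, 0, -1]
R4 ← R4 − R2: [0, 0, -5]
R5 ← R5 − (1/2)·R2: [0, 0, -11]
R4 ← R4 − (5)·R3: [0, 0, 0]
R5 ← R5 − (11)·R3: [0, 0, 0]
3 nonzero rows, so rank(M) = 3.
M has 3 columns; by rank–nullity, nullity = 3 − 3 = 0.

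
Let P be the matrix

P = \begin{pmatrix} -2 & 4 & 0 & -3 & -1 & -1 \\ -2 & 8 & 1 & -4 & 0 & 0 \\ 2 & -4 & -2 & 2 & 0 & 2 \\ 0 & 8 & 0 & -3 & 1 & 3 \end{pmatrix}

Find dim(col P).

3

Row reduce to echelon form.
R2 ← R2 − R1: [0, 4, 1, -1, 1, 1]
R3 ← R3 + R1: [0, 0, -2, -1, -1, 1]
R4 ← R4 − (2)·R2: [0, 0, -2, -1, -1, 1]
R4 ← R4 − R3: [0, 0, 0, 0, 0, 0]
Echelon form has 3 nonzero rows, so rank(P) = 3.
The column space has dimension equal to the rank: 3.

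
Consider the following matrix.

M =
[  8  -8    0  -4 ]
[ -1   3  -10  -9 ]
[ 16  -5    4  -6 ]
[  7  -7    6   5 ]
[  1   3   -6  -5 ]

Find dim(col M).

4

Row reduce to echelon form.
R2 ← R2 + (1/8)·R1: [0, 2, -10, -19/2]
R3 ← R3 − (2)·R1: [0, 11, 4, 2]
R4 ← R4 − (7/8)·R1: [0, 0, 6, 17/2]
R5 ← R5 − (1/8)·R1: [0, 4, -6, -9/2]
R3 ← R3 − (11/2)·R2: [0, 0, 59, 217/4]
R5 ← R5 − (2)·R2: [0, 0, 14, 29/2]
R4 ← R4 − (6/59)·R3: [0, 0, 0, 176/59]
R5 ← R5 − (14/59)·R3: [0, 0, 0, 96/59]
R5 ← R5 − (6/11)·R4: [0, 0, 0, 0]
Echelon form has 4 nonzero rows, so rank(M) = 4.
The column space has dimension equal to the rank: 4.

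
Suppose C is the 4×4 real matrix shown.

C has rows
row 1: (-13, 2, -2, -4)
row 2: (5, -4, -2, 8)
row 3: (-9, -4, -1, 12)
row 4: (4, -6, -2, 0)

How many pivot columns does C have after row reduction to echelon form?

4

Row reduce to echelon form.
R2 ← R2 + (5/13)·R1: [0, -42/13, -36/13, 84/13]
R3 ← R3 − (9/13)·R1: [0, -70/13, 5/13, 192/13]
R4 ← R4 + (4/13)·R1: [0, -70/13, -34/13, -16/13]
R3 ← R3 − (5/3)·R2: [0, 0, 5, 4]
R4 ← R4 − (5/3)·R2: [0, 0, 2, -12]
R4 ← R4 − (2/5)·R3: [0, 0, 0, -68/5]
Echelon form has 4 nonzero rows, so rank(C) = 4.
Each nonzero row contributes one pivot column: 4 pivot columns.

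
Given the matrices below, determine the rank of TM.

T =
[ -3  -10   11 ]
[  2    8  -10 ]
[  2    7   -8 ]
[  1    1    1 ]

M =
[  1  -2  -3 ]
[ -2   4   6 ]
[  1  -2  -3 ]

1

First compute TM:
[[ 28, -56, -84],
 [-24,  48,  72],
 [-20,  40,  60],
 [  0,   0,   0]]
Now row reduce the product.
R2 ← R2 + (6/7)·R1: [0, 0, 0]
R3 ← R3 + (5/7)·R1: [0, 0, 0]
1 nonzero row, so rank(TM) = 1.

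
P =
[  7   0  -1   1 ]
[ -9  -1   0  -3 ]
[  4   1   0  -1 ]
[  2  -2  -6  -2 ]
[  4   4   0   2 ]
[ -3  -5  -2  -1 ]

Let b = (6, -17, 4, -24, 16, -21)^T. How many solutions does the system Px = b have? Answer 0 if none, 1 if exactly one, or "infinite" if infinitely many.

Row reduce the augmented matrix [P | b].
R2 ← R2 + (9/7)·R1: [0, -1, -9/7, -12/7, -65/7]
R3 ← R3 − (4/7)·R1: [0, 1, 4/7, -11/7, 4/7]
R4 ← R4 − (2/7)·R1: [0, -2, -40/7, -16/7, -180/7]
R5 ← R5 − (4/7)·R1: [0, 4, 4/7, 10/7, 88/7]
R6 ← R6 + (3/7)·R1: [0, -5, -17/7, -4/7, -129/7]
R3 ← R3 + R2: [0, 0, -5/7, -23/7, -61/7]
R4 ← R4 − (2)·R2: [0, 0, -22/7, 8/7, -50/7]
R5 ← R5 + (4)·R2: [0, 0, -32/7, -38/7, -172/7]
R6 ← R6 − (5)·R2: [0, 0, 4, 8, 28]
R4 ← R4 − (22/5)·R3: [0, 0, 0, 78/5, 156/5]
R5 ← R5 − (32/5)·R3: [0, 0, 0, 78/5, 156/5]
R6 ← R6 + (28/5)·R3: [0, 0, 0, -52/5, -104/5]
R5 ← R5 − R4: [0, 0, 0, 0, 0]
R6 ← R6 + (2/3)·R4: [0, 0, 0, 0, 0]
The echelon form has 4 nonzero rows, and every pivot lies in the first 4 columns, so rank(P) = rank([P|b]) = 4.
The system is consistent.
rank = 4 = number of unknowns, so the solution is unique.

1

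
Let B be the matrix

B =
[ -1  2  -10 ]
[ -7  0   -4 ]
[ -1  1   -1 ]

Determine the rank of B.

Row reduce to echelon form.
R2 ← R2 − (7)·R1: [0, -14, 66]
R3 ← R3 − R1: [0, -1, 9]
R3 ← R3 − (1/14)·R2: [0, 0, 30/7]
Echelon form has 3 nonzero rows, so rank(B) = 3.

3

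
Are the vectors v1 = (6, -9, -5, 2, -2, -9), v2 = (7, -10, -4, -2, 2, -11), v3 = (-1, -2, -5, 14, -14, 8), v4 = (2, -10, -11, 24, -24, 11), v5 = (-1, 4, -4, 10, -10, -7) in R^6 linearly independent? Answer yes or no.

no

Form the matrix with these vectors as rows and row reduce.
R2 ← R2 − (7/6)·R1: [0, 1/2, 11/6, -13/3, 13/3, -1/2]
R3 ← R3 + (1/6)·R1: [0, -7/2, -35/6, 43/3, -43/3, 13/2]
R4 ← R4 − (1/3)·R1: [0, -7, -28/3, 70/3, -70/3, 14]
R5 ← R5 + (1/6)·R1: [0, 5/2, -29/6, 31/3, -31/3, -17/2]
R3 ← R3 + (7)·R2: [0, 0, 7, -16, 16, 3]
R4 ← R4 + (14)·R2: [0, 0, 49/3, -112/3, 112/3, 7]
R5 ← R5 − (5)·R2: [0, 0, -14, 32, -32, -6]
R4 ← R4 − (7/3)·R3: [0, 0, 0, 0, 0, 0]
R5 ← R5 + (2)·R3: [0, 0, 0, 0, 0, 0]
3 nonzero rows, so the 5 vectors span a space of dimension 3.
Since 3 < 5, the vectors are linearly dependent.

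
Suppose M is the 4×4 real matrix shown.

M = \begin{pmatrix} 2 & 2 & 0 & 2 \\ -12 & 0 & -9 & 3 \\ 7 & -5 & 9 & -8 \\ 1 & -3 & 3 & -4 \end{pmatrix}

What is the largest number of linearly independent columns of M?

2

Row reduce to echelon form.
R2 ← R2 + (6)·R1: [0, 12, -9, 15]
R3 ← R3 − (7/2)·R1: [0, -12, 9, -15]
R4 ← R4 − (1/2)·R1: [0, -4, 3, -5]
R3 ← R3 + R2: [0, 0, 0, 0]
R4 ← R4 + (1/3)·R2: [0, 0, 0, 0]
Echelon form has 2 nonzero rows, so rank(M) = 2.
The rank gives the maximum number of linearly independent columns: 2.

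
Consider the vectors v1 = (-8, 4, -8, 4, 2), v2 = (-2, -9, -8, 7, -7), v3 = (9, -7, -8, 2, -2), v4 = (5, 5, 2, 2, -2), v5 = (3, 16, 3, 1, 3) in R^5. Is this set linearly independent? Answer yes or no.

no

Form the matrix with these vectors as rows and row reduce.
R2 ← R2 − (1/4)·R1: [0, -10, -6, 6, -15/2]
R3 ← R3 + (9/8)·R1: [0, -5/2, -17, 13/2, 1/4]
R4 ← R4 + (5/8)·R1: [0, 15/2, -3, 9/2, -3/4]
R5 ← R5 + (3/8)·R1: [0, 35/2, 0, 5/2, 15/4]
R3 ← R3 − (1/4)·R2: [0, 0, -31/2, 5, 17/8]
R4 ← R4 + (3/4)·R2: [0, 0, -15/2, 9, -51/8]
R5 ← R5 + (7/4)·R2: [0, 0, -21/2, 13, -75/8]
R4 ← R4 − (15/31)·R3: [0, 0, 0, 204/31, -459/62]
R5 ← R5 − (21/31)·R3: [0, 0, 0, 298/31, -1341/124]
R5 ← R5 − (149/102)·R4: [0, 0, 0, 0, 0]
4 nonzero rows, so the 5 vectors span a space of dimension 4.
Since 4 < 5, the vectors are linearly dependent.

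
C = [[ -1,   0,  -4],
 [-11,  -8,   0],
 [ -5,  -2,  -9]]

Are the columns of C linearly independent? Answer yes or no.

no

Row reduce C to echelon form.
R2 ← R2 − (11)·R1: [0, -8, 44]
R3 ← R3 − (5)·R1: [0, -2, 11]
R3 ← R3 − (1/4)·R2: [0, 0, 0]
2 pivots among 3 columns.
Only 2 < 3 pivot columns, so the columns are linearly dependent.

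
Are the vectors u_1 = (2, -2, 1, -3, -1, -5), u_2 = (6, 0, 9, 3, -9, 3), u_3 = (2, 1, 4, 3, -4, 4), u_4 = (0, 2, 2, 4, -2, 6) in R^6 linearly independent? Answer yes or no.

no

Form the matrix with these vectors as rows and row reduce.
R2 ← R2 − (3)·R1: [0, 6, 6, 12, -6, 18]
R3 ← R3 − R1: [0, 3, 3, 6, -3, 9]
R3 ← R3 − (1/2)·R2: [0, 0, 0, 0, 0, 0]
R4 ← R4 − (1/3)·R2: [0, 0, 0, 0, 0, 0]
2 nonzero rows, so the 4 vectors span a space of dimension 2.
Since 2 < 4, the vectors are linearly dependent.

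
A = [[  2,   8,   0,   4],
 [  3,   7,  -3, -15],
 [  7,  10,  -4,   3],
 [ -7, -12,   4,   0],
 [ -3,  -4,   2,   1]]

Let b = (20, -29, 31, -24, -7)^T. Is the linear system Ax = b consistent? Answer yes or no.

Row reduce the augmented matrix [A | b].
R2 ← R2 − (3/2)·R1: [0, -5, -3, -21, -59]
R3 ← R3 − (7/2)·R1: [0, -18, -4, -11, -39]
R4 ← R4 + (7/2)·R1: [0, 16, 4, 14, 46]
R5 ← R5 + (3/2)·R1: [0, 8, 2, 7, 23]
R3 ← R3 − (18/5)·R2: [0, 0, 34/5, 323/5, 867/5]
R4 ← R4 + (16/5)·R2: [0, 0, -28/5, -266/5, -714/5]
R5 ← R5 + (8/5)·R2: [0, 0, -14/5, -133/5, -357/5]
R4 ← R4 + (14/17)·R3: [0, 0, 0, 0, 0]
R5 ← R5 + (7/17)·R3: [0, 0, 0, 0, 0]
The echelon form has 3 nonzero rows, and every pivot lies in the first 4 columns, so rank(A) = rank([A|b]) = 3.
The system is consistent.

yes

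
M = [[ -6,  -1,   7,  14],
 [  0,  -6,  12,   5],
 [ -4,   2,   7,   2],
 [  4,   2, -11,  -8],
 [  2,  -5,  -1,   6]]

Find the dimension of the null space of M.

1

Row reduce to echelon form.
R3 ← R3 − (2/3)·R1: [0, 8/3, 7/3, -22/3]
R4 ← R4 + (2/3)·R1: [0, 4/3, -19/3, 4/3]
R5 ← R5 + (1/3)·R1: [0, -16/3, 4/3, 32/3]
R3 ← R3 + (4/9)·R2: [0, 0, 23/3, -46/9]
R4 ← R4 + (2/9)·R2: [0, 0, -11/3, 22/9]
R5 ← R5 − (8/9)·R2: [0, 0, -28/3, 56/9]
R4 ← R4 + (11/23)·R3: [0, 0, 0, 0]
R5 ← R5 + (28/23)·R3: [0, 0, 0, 0]
3 nonzero rows, so rank(M) = 3.
M has 4 columns; by rank–nullity, nullity = 4 − 3 = 1.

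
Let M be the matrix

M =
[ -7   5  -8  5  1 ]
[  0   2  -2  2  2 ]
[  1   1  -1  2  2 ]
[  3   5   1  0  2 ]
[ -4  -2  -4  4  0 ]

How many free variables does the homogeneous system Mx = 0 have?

Row reduce to echelon form.
R3 ← R3 + (1/7)·R1: [0, 12/7, -15/7, 19/7, 15/7]
R4 ← R4 + (3/7)·R1: [0, 50/7, -17/7, 15/7, 17/7]
R5 ← R5 − (4/7)·R1: [0, -34/7, 4/7, 8/7, -4/7]
R3 ← R3 − (6/7)·R2: [0, 0, -3/7, 1, 3/7]
R4 ← R4 − (25/7)·R2: [0, 0, 33/7, -5, -33/7]
R5 ← R5 + (17/7)·R2: [0, 0, -30/7, 6, 30/7]
R4 ← R4 + (11)·R3: [0, 0, 0, 6, 0]
R5 ← R5 − (10)·R3: [0, 0, 0, -4, 0]
R5 ← R5 + (2/3)·R4: [0, 0, 0, 0, 0]
4 nonzero rows, so rank(M) = 4.
M has 5 columns; by rank–nullity, nullity = 5 − 4 = 1.

1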